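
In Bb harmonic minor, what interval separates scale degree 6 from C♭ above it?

perfect fourth

Scale degree 6 of Bb harmonic minor is Gb.
Gb up to Cb: letters G→C make it a fourth; 5 semitones makes it perfect.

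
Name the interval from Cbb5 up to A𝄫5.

major sixth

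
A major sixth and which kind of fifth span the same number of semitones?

doubly augmented

A major sixth spans 9 semitones.
A fifth spanning 9 semitones is doubly augmented (the perfect fifth is 7).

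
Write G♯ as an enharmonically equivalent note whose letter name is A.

Ab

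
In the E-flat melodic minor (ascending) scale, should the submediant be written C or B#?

Each scale degree takes a distinct letter name. Degree 6 of a scale on E must use the letter C.
C and B# are enharmonically the same pitch, but only C uses the letter C, so it is the correct spelling here.

C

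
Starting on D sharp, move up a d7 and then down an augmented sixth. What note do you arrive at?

Ebb

A diminished seventh up from D# is C (letter C, 9 semitones up).
An augmented sixth down from C is Ebb (letter E, 10 semitones down).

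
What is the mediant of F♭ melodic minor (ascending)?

Degree 3 takes the letter 2 steps above F, which is A.
In melodic minor (ascending), degree 3 sits 3 semitones above the tonic. Fb + 3 semitones is pitch class 7, spelled on A as Abb.

Abb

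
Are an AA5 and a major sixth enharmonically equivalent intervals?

Yes

A doubly augmented fifth spans 9 semitones; a major sixth spans 9.
They are enharmonically equivalent.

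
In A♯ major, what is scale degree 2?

B#

The A# major scale runs A# B# C## D# E# F## G##.
Degree 2 is B#.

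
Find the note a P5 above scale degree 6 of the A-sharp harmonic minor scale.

Scale degree 6 of A# harmonic minor is F#.
A perfect fifth (7 semitones) above F# lands on the letter C, giving C#.

C#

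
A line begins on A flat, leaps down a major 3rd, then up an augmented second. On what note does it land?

A major third down from Ab is Fb (letter F, 4 semitones down).
An augmented second up from Fb is G (letter G, 3 semitones up).

G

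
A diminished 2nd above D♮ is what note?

D up a major second is E, so the target letter is E.
From D, a diminished second is 0 semitones up: Ebb.

Ebb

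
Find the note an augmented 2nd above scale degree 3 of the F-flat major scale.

B

Scale degree 3 of Fb major is Ab.
An augmented second (3 semitones) above Ab lands on the letter B, giving B.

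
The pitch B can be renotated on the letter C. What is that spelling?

Cb

B is pitch class 11. The letter C alone is pitch class 0.
To reach pitch class 11 from C requires an offset of -1 semitone, i.e. flat: Cb.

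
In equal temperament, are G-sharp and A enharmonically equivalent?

Two spellings are enharmonically equivalent only if they share a pitch class.
Here G# → 8, A → 9; 8 ≠ 9, so they are not.

No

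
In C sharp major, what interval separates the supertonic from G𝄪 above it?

The supertonic of C# major is D#.
D# up to G##: letters D→G make it a fourth; 6 semitones makes it augmented.

augmented fourth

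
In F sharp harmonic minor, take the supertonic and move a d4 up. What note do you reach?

C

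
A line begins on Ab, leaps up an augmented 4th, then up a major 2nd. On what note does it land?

E

An augmented fourth up from Ab is D (letter D, 6 semitones up).
A major second up from D is E (letter E, 2 semitones up).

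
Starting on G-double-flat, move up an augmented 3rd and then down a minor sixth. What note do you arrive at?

An augmented third up from Gbb is Bb (letter B, 5 semitones up).
A minor sixth down from Bb is D (letter D, 8 semitones down).

D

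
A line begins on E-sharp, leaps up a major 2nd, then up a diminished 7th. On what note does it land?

A major second up from E# is F## (letter F, 2 semitones up).
A diminished seventh up from F## is E (letter E, 9 semitones up).

E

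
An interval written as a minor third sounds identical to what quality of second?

A minor third spans 3 semitones.
A second spanning 3 semitones is augmented (the major second is 2).

augmented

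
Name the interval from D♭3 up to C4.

major seventh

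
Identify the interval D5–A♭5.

The letter names run D→A, a span of 4 letter steps, so the interval is some kind of fifth.
D to Ab is 6 semitones. A perfect fifth is 7, so 6 makes it diminished.

diminished fifth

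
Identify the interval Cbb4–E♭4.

augmented third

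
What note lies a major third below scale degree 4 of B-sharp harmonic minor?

Scale degree 4 of B# harmonic minor is E#.
A major third (4 semitones) below E# lands on the letter C, giving C#.

C#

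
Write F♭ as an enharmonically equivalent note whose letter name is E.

E

Fb is pitch class 4. The letter E alone is pitch class 4.
Pitch class 4 on E needs no accidental: E.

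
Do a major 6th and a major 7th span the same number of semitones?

A major sixth spans 9 semitones; a major seventh spans 11.
The spans differ, so they are not enharmonic equivalents.

No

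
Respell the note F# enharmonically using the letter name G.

Gb

F# is pitch class 6. The letter G alone is pitch class 7.
To reach pitch class 6 from G requires an offset of -1 semitone, i.e. flat: Gb.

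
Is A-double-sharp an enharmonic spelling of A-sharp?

A## is pitch class 11; A# is pitch class 10.
The pitch classes differ (11 vs. 10), so they are not enharmonic equivalents.

No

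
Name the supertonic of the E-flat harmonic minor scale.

F

The Eb harmonic minor scale runs Eb F Gb Ab Bb Cb D.
Degree 2 is F.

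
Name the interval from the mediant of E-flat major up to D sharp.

The mediant of Eb major is G.
G up to D#: letters G→D make it a fifth; 8 semitones makes it augmented.

augmented fifth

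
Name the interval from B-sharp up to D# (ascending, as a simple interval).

Counting letters B–C–D gives a third.
B#→D# = 3 semitones, 1 narrower than the major third (4), so minor.

minor third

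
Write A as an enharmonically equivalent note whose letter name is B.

Bbb

Plain B sits 2 semitones above A, so on the letter B the same pitch needs a double flat: Bbb.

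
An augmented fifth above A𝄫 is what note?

A fifth above A lands on the letter E.
An augmented fifth spans 8 semitones, so Abb moves to pitch class 3. On the letter E that is Eb.

Eb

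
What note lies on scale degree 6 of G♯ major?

Degree 6 takes the letter 5 steps above G, which is E.
In major, degree 6 sits 9 semitones above the tonic. G# + 9 semitones is pitch class 5, spelled on E as E#.

E#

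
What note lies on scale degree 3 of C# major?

E#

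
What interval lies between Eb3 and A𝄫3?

diminished fourth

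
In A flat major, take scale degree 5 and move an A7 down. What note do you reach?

Scale degree 5 of Ab major is Eb.
An augmented seventh (12 semitones) below Eb lands on the letter F, giving Fbb.

Fbb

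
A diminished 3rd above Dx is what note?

F#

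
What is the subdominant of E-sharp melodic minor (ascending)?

The E# melodic minor (ascending) scale runs E# F## G# A# B# C## D##.
Degree 4 is A#.

A#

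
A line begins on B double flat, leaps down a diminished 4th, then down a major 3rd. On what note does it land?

Db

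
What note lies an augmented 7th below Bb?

Cbb

B down a major seventh is C, so the target letter is C.
From Bb, an augmented seventh is 12 semitones down: Cbb.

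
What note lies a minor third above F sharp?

A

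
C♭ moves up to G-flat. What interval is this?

perfect fifth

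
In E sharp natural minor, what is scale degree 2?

F##

Degree 2 takes the letter 1 step above E, which is F.
In natural minor, degree 2 sits 2 semitones above the tonic. E# + 2 semitones is pitch class 7, spelled on F as F##.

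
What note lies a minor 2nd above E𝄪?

E up a major second is F#, so the target letter is F.
From E##, a minor second is 1 semitone up: F##.

F##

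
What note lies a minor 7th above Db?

D up a major seventh is C#, so the target letter is C.
From Db, a minor seventh is 10 semitones up: Cb.

Cb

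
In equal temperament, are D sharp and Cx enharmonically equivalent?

Two spellings are enharmonically equivalent only if they share a pitch class.
Here D# → 3, C## → 2; 2 ≠ 3, so they are not.

No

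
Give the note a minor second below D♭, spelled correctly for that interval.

D down a major second is C, so the target letter is C.
From Db, a minor second is 1 semitone down: C.

C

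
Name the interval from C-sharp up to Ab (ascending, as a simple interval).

diminished sixth

The letter names run C→A, a span of 5 letter steps, so the interval is some kind of sixth.
C# to Ab is 7 semitones. A major sixth is 9, so 7 makes it diminished.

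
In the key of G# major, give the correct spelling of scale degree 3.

B#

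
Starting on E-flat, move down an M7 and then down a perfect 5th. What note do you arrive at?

Bbb

A major seventh down from Eb is Fb (letter F, 11 semitones down).
A perfect fifth down from Fb is Bbb (letter B, 7 semitones down).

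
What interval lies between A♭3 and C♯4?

augmented third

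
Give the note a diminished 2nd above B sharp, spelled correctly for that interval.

C

B up a major second is C#, so the target letter is C.
From B#, a diminished second is 0 semitones up: C.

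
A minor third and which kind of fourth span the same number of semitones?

A minor third spans 3 semitones.
A fourth spanning 3 semitones is doubly diminished (the perfect fourth is 5).

doubly diminished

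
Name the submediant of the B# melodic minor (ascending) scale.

G##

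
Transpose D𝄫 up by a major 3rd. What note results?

A third above D lands on the letter F.
A major third spans 4 semitones, so Dbb moves to pitch class 4. On the letter F that is Fb.

Fb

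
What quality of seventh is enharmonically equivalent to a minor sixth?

doubly diminished

A minor sixth spans 8 semitones.
A seventh spanning 8 semitones is doubly diminished (the major seventh is 11).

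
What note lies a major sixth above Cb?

Ab

A sixth above C lands on the letter A.
A major sixth spans 9 semitones, so Cb moves to pitch class 8. On the letter A that is Ab.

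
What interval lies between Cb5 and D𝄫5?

Counting letters C–D gives a second.
Cb→Dbb = 1 semitone, 1 narrower than the major second (2), so minor.

minor second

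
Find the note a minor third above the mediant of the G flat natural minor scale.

The mediant of Gb natural minor is Bbb.
A minor third (3 semitones) above Bbb lands on the letter D, giving Dbb.

Dbb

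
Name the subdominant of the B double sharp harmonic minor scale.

Degree 4 takes the letter 3 steps above B, which is E.
In harmonic minor, degree 4 sits 5 semitones above the tonic. B## + 5 semitones is pitch class 6, spelled on E as E##.

E##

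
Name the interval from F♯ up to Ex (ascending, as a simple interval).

The letter names run F→E, a span of 6 letter steps, so the interval is some kind of seventh.
F# to E## is 12 semitones. A major seventh is 11, so 12 makes it augmented.

augmented seventh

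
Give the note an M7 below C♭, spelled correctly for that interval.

Dbb

A seventh below C lands on the letter D.
A major seventh spans 11 semitones, so Cb moves to pitch class 0. On the letter D that is Dbb.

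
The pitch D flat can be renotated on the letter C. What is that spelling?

C#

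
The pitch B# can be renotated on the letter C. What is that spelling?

B# is pitch class 0. The letter C alone is pitch class 0.
Pitch class 0 on C needs no accidental: C.

C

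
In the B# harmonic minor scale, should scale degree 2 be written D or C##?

Each scale degree takes a distinct letter name. Degree 2 of a scale on B must use the letter C.
C## and D are enharmonically the same pitch, but only C## uses the letter C, so it is the correct spelling here.

C##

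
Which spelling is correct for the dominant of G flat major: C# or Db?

Db

Each scale degree takes a distinct letter name. Degree 5 of a scale on G must use the letter D.
Db and C# are enharmonically the same pitch, but only Db uses the letter D, so it is the correct spelling here.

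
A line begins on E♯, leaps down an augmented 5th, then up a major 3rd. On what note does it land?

C#

An augmented fifth down from E# is A (letter A, 8 semitones down).
A major third up from A is C# (letter C, 4 semitones up).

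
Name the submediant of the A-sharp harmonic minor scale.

F#

The A# harmonic minor scale runs A# B# C# D# E# F# G##.
Degree 6 is F#.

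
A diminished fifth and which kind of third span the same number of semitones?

A diminished fifth spans 6 semitones.
A third spanning 6 semitones is doubly augmented (the major third is 4).

doubly augmented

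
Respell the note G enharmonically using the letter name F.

G is pitch class 7. The letter F alone is pitch class 5.
To reach pitch class 7 from F requires an offset of +2 semitones, i.e. double sharp: F##.

F##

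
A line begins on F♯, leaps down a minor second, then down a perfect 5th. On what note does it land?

A minor second down from F# is E# (letter E, 1 semitone down).
A perfect fifth down from E# is A# (letter A, 7 semitones down).

A#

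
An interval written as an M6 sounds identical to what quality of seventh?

A major sixth spans 9 semitones.
A seventh spanning 9 semitones is diminished (the major seventh is 11).

diminished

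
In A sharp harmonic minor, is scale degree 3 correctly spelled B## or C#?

C#

Each scale degree takes a distinct letter name. Degree 3 of a scale on A must use the letter C.
C# and B## are enharmonically the same pitch, but only C# uses the letter C, so it is the correct spelling here.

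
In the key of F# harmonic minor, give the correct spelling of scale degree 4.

The F# harmonic minor scale runs F# G# A B C# D E#.
Degree 4 is B.

B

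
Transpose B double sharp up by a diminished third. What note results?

D#

B up a major third is D#, so the target letter is D.
From B##, a diminished third is 2 semitones up: D#.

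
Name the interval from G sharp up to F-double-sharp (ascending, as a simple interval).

Counting letters G–A–B–C–D–E–F gives a seventh.
G#→F## = 11 semitones, exactly the major seventh.

major seventh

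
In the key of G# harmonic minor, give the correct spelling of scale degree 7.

Degree 7 takes the letter 6 steps above G, which is F.
In harmonic minor, degree 7 sits 11 semitones above the tonic. G# + 11 semitones is pitch class 7, spelled on F as F##.

F##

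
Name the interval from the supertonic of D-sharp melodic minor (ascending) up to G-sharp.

The supertonic of D# melodic minor (ascending) is E#.
E# up to G#: letters E→G make it a third; 3 semitones makes it minor.

minor third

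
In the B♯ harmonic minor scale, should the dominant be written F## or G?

Each scale degree takes a distinct letter name. Degree 5 of a scale on B must use the letter F.
F## and G are enharmonically the same pitch, but only F## uses the letter F, so it is the correct spelling here.

F##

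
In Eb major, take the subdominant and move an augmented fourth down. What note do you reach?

The subdominant of Eb major is Ab.
An augmented fourth (6 semitones) below Ab lands on the letter E, giving Ebb.

Ebb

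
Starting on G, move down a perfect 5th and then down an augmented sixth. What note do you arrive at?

A perfect fifth down from G is C (letter C, 7 semitones down).
An augmented sixth down from C is Ebb (letter E, 10 semitones down).

Ebb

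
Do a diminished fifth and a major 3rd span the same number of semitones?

A diminished fifth spans 6 semitones; a major third spans 4.
The spans differ, so they are not enharmonic equivalents.

No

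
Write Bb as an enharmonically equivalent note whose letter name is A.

Bb is pitch class 10. The letter A alone is pitch class 9.
To reach pitch class 10 from A requires an offset of +1 semitone, i.e. sharp: A#.

A#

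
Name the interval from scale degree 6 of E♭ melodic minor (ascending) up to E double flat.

diminished third

Scale degree 6 of Eb melodic minor (ascending) is C.
C up to Ebb: letters C→E make it a third; 2 semitones makes it diminished.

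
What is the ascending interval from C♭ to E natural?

augmented third

Counting letters C–D–E gives a third.
Cb→E = 5 semitones, 1 wider than the major third (4), so augmented.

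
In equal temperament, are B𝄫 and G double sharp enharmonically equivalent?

Bbb is pitch class 9; G## is pitch class 9.
All spellings map to pitch class 9, so they are enharmonically equivalent.

Yes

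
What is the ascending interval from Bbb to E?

The letter names run B→E, a span of 3 letter steps, so the interval is some kind of fourth.
Bbb to E is 7 semitones. A perfect fourth is 5, so 7 makes it doubly augmented.

doubly augmented fourth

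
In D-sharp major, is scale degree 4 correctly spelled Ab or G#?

Each scale degree takes a distinct letter name. Degree 4 of a scale on D must use the letter G.
G# and Ab are enharmonically the same pitch, but only G# uses the letter G, so it is the correct spelling here.

G#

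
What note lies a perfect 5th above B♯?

F##

A fifth above B lands on the letter F.
A perfect fifth spans 7 semitones, so B# moves to pitch class 7. On the letter F that is F##.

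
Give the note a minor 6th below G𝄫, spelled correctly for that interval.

Bbb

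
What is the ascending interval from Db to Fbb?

The letter names run D→F, a span of 2 letter steps, so the interval is some kind of third.
Db to Fbb is 2 semitones. A major third is 4, so 2 makes it diminished.

diminished third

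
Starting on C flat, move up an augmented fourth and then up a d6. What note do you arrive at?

An augmented fourth up from Cb is F (letter F, 6 semitones up).
A diminished sixth up from F is Dbb (letter D, 7 semitones up).

Dbb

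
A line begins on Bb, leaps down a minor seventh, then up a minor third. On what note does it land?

Eb

A minor seventh down from Bb is C (letter C, 10 semitones down).
A minor third up from C is Eb (letter E, 3 semitones up).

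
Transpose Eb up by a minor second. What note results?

Fb

E up a major second is F#, so the target letter is F.
From Eb, a minor second is 1 semitone up: Fb.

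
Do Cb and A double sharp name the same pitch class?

Cb is pitch class 11; A## is pitch class 11.
All spellings map to pitch class 11, so they are enharmonically equivalent.

Yes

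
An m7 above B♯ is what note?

A seventh above B lands on the letter A.
A minor seventh spans 10 semitones, so B# moves to pitch class 10. On the letter A that is A#.

A#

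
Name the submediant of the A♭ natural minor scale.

Fb

Degree 6 takes the letter 5 steps above A, which is F.
In natural minor, degree 6 sits 8 semitones above the tonic. Ab + 8 semitones is pitch class 4, spelled on F as Fb.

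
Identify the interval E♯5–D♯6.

minor seventh

The letter names run E→D, a span of 6 letter steps, so the interval is some kind of seventh.
E# to D# is 10 semitones. A major seventh is 11, so 10 makes it minor.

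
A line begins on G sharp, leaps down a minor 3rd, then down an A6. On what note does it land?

G

A minor third down from G# is E# (letter E, 3 semitones down).
An augmented sixth down from E# is G (letter G, 10 semitones down).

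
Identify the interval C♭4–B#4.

Counting letters C–D–E–F–G–A–B gives a seventh.
Cb→B# = 13 semitones, 2 wider than the major seventh (11), so doubly augmented.

doubly augmented seventh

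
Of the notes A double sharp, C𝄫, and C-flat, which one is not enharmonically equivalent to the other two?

In 12-tone equal temperament, enharmonic equivalents share a pitch class. A## is pitch class 11; Cbb is pitch class 10; Cb is pitch class 11.
A## and Cb share pitch class 11, while Cbb is pitch class 10.

Cbb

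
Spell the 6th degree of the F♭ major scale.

Degree 6 takes the letter 5 steps above F, which is D.
In major, degree 6 sits 9 semitones above the tonic. Fb + 9 semitones is pitch class 1, spelled on D as Db.

Db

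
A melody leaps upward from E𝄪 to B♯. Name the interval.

diminished fifth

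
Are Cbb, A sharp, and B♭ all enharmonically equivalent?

Yes

Cbb = pitch class 10 and A# = pitch class 10 and Bb = pitch class 10 — the same pitch class, so they are enharmonic equivalents.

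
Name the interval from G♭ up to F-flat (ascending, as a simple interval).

minor seventh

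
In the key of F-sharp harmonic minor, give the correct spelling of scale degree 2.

G#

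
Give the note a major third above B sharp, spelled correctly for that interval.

D##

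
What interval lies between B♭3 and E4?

augmented fourth

Counting letters B–C–D–E gives a fourth.
Bb→E = 6 semitones, 1 wider than the perfect fourth (5), so augmented.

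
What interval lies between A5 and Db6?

The letter names run A→D, a span of 3 letter steps, so the interval is some kind of fourth.
A to Db is 4 semitones. A perfect fourth is 5, so 4 makes it diminished.

diminished fourth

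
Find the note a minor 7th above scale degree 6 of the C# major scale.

G#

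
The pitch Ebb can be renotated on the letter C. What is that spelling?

Plain C sits 2 semitones below Ebb, so on the letter C the same pitch needs a double sharp: C##.

C##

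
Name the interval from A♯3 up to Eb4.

Counting letters A–B–C–D–E gives a fifth.
A#→Eb = 5 semitones, 2 narrower than the perfect fifth (7), so doubly diminished.

doubly diminished fifth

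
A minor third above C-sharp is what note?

E

A third above C lands on the letter E.
A minor third spans 3 semitones, so C# moves to pitch class 4. On the letter E that is E.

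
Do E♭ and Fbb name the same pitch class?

Yes

Eb = pitch class 3 and Fbb = pitch class 3 — the same pitch class, so they are enharmonic equivalents.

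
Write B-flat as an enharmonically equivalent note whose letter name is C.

Cbb

Bb is pitch class 10. The letter C alone is pitch class 0.
To reach pitch class 10 from C requires an offset of -2 semitones, i.e. double flat: Cbb.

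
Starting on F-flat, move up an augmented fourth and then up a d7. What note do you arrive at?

Abb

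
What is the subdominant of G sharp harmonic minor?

C#

Degree 4 takes the letter 3 steps above G, which is C.
In harmonic minor, degree 4 sits 5 semitones above the tonic. G# + 5 semitones is pitch class 1, spelled on C as C#.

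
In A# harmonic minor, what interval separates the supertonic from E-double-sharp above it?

The supertonic of A# harmonic minor is B#.
B# up to E##: letters B→E make it a fourth; 6 semitones makes it augmented.

augmented fourth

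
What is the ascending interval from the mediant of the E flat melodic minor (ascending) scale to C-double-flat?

diminished fourth

The mediant of Eb melodic minor (ascending) is Gb.
Gb up to Cbb: letters G→C make it a fourth; 4 semitones makes it diminished.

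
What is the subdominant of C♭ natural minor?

Fb

The Cb natural minor scale runs Cb Db Ebb Fb Gb Abb Bbb.
Degree 4 is Fb.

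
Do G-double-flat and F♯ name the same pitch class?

Gbb is pitch class 5; F# is pitch class 6.
The pitch classes differ (5 vs. 6), so they are not enharmonic equivalents.

No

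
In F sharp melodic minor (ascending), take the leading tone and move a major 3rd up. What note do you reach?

The leading tone of F# melodic minor (ascending) is E#.
A major third (4 semitones) above E# lands on the letter G, giving G##.

G##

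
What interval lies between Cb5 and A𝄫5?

minor sixth

The letter names run C→A, a span of 5 letter steps, so the interval is some kind of sixth.
Cb to Abb is 8 semitones. A major sixth is 9, so 8 makes it minor.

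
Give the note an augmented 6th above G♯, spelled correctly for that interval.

E##

G up a major sixth is E, so the target letter is E.
From G#, an augmented sixth is 10 semitones up: E##.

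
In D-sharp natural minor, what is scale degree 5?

Degree 5 takes the letter 4 steps above D, which is A.
In natural minor, degree 5 sits 7 semitones above the tonic. D# + 7 semitones is pitch class 10, spelled on A as A#.

A#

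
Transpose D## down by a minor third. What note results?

D down a major third is Bb, so the target letter is B.
From D##, a minor third is 3 semitones down: B##.

B##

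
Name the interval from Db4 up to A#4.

doubly augmented fifth

The letter names run D→A, a span of 4 letter steps, so the interval is some kind of fifth.
Db to A# is 9 semitones. A perfect fifth is 7, so 9 makes it doubly augmented.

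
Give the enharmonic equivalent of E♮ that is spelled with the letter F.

Fb

E is pitch class 4. The letter F alone is pitch class 5.
To reach pitch class 4 from F requires an offset of -1 semitone, i.e. flat: Fb.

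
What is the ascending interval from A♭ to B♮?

augmented second

Counting letters A–B gives a second.
Ab→B = 3 semitones, 1 wider than the major second (2), so augmented.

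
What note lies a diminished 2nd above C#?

Db

C up a major second is D, so the target letter is D.
From C#, a diminished second is 0 semitones up: Db.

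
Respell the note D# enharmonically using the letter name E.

Eb

Plain E sits 1 semitone above D#, so on the letter E the same pitch needs a flat: Eb.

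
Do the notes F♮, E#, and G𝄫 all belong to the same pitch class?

F is pitch class 5; E# is pitch class 5; Gbb is pitch class 5.
All spellings map to pitch class 5, so they are enharmonically equivalent.

Yes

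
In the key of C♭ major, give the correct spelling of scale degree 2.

The Cb major scale runs Cb Db Eb Fb Gb Ab Bb.
Degree 2 is Db.

Db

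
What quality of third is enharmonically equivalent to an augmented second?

minor

An augmented second spans 3 semitones.
A third spanning 3 semitones is minor (the major third is 4).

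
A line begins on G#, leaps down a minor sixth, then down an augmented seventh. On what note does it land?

C

A minor sixth down from G# is B# (letter B, 8 semitones down).
An augmented seventh down from B# is C (letter C, 12 semitones down).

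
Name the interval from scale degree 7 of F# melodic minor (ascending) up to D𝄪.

major seventh

Scale degree 7 of F# melodic minor (ascending) is E#.
E# up to D##: letters E→D make it a seventh; 11 semitones makes it major.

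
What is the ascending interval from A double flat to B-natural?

The letter names run A→B, a span of 1 letter step, so the interval is some kind of second.
Abb to B is 4 semitones. A major second is 2, so 4 makes it doubly augmented.

doubly augmented second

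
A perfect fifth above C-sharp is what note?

A fifth above C lands on the letter G.
A perfect fifth spans 7 semitones, so C# moves to pitch class 8. On the letter G that is G#.

G#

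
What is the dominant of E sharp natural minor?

B#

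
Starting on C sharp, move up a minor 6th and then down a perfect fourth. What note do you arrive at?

E

A minor sixth up from C# is A (letter A, 8 semitones up).
A perfect fourth down from A is E (letter E, 5 semitones down).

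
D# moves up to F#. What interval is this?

Counting letters D–E–F gives a third.
D#→F# = 3 semitones, 1 narrower than the major third (4), so minor.

minor third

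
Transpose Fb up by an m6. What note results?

Dbb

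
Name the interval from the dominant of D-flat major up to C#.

augmented third

The dominant of Db major is Ab.
Ab up to C#: letters A→C make it a third; 5 semitones makes it augmented.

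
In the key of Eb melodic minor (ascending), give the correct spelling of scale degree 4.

Ab

The Eb melodic minor (ascending) scale runs Eb F Gb Ab Bb C D.
Degree 4 is Ab.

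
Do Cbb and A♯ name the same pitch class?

Cbb is pitch class 10; A# is pitch class 10.
All spellings map to pitch class 10, so they are enharmonically equivalent.

Yes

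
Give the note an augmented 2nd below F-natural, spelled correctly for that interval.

Ebb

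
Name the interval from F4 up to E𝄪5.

Counting letters F–G–A–B–C–D–E gives a seventh.
F→E## = 13 semitones, 2 wider than the major seventh (11), so doubly augmented.

doubly augmented seventh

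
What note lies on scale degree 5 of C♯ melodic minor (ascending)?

G#

The C# melodic minor (ascending) scale runs C# D# E F# G# A# B#.
Degree 5 is G#.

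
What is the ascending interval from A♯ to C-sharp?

minor third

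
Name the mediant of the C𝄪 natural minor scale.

E#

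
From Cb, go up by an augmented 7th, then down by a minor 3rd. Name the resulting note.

G#

An augmented seventh up from Cb is B (letter B, 12 semitones up).
A minor third down from B is G# (letter G, 3 semitones down).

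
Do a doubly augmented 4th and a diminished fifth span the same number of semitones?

No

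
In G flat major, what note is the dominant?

Db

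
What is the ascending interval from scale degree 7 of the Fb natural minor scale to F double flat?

Scale degree 7 of Fb natural minor is Ebb.
Ebb up to Fbb: letters E→F make it a second; 1 semitone makes it minor.

minor second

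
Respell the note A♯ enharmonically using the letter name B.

A# is pitch class 10. The letter B alone is pitch class 11.
To reach pitch class 10 from B requires an offset of -1 semitone, i.e. flat: Bb.

Bb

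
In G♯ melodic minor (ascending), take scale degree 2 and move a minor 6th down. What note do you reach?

Scale degree 2 of G# melodic minor (ascending) is A#.
A minor sixth (8 semitones) below A# lands on the letter C, giving C##.

C##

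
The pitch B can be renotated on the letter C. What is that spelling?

Cb

Plain C sits 1 semitone above B, so on the letter C the same pitch needs a flat: Cb.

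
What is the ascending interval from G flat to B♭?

Counting letters G–A–B gives a third.
Gb→Bb = 4 semitones, exactly the major third.

major third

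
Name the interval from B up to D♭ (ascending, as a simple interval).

The letter names run B→D, a span of 2 letter steps, so the interval is some kind of third.
B to Db is 2 semitones. A major third is 4, so 2 makes it diminished.

diminished third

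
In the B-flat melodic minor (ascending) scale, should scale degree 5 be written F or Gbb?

Each scale degree takes a distinct letter name. Degree 5 of a scale on B must use the letter F.
F and Gbb are enharmonically the same pitch, but only F uses the letter F, so it is the correct spelling here.

F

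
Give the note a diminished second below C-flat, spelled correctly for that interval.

B

C down a major second is Bb, so the target letter is B.
From Cb, a diminished second is 0 semitones down: B.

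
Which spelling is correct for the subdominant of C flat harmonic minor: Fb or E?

Fb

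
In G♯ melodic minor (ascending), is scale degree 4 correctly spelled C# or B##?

Each scale degree takes a distinct letter name. Degree 4 of a scale on G must use the letter C.
C# and B## are enharmonically the same pitch, but only C# uses the letter C, so it is the correct spelling here.

C#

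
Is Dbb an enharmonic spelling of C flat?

Two spellings are enharmonically equivalent only if they share a pitch class.
Here Dbb → 0, Cb → 11; 0 ≠ 11, so they are not.

No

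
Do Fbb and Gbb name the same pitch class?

No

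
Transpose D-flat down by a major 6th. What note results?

Fb

D down a major sixth is F, so the target letter is F.
From Db, a major sixth is 9 semitones down: Fb.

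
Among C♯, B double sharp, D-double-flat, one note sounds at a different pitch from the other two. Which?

In 12-tone equal temperament, enharmonic equivalents share a pitch class. C# is pitch class 1; B## is pitch class 1; Dbb is pitch class 0.
C# and B## share pitch class 1, while Dbb is pitch class 0.

Dbb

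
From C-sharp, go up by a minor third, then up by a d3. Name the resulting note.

Gb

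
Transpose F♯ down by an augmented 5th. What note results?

Bb

F down a perfect fifth is Bb, so the target letter is B.
From F#, an augmented fifth is 8 semitones down: Bb.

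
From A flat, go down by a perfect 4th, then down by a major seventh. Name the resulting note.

Fb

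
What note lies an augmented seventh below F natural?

Gbb

F down a major seventh is Gb, so the target letter is G.
From F, an augmented seventh is 12 semitones down: Gbb.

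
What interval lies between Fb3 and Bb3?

augmented fourth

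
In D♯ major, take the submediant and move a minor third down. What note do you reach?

The submediant of D# major is B#.
A minor third (3 semitones) below B# lands on the letter G, giving G##.

G##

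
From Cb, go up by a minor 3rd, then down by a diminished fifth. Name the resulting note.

A minor third up from Cb is Ebb (letter E, 3 semitones up).
A diminished fifth down from Ebb is Ab (letter A, 6 semitones down).

Ab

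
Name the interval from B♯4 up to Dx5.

Counting letters B–C–D gives a third.
B#→D## = 4 semitones, exactly the major third.

major third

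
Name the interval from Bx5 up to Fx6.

diminished fifth

Counting letters B–C–D–E–F gives a fifth.
B##→F## = 6 semitones, 1 narrower than the perfect fifth (7), so diminished.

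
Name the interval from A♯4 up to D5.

diminished fourth

The letter names run A→D, a span of 3 letter steps, so the interval is some kind of fourth.
A# to D is 4 semitones. A perfect fourth is 5, so 4 makes it diminished.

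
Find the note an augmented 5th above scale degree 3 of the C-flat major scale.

Scale degree 3 of Cb major is Eb.
An augmented fifth (8 semitones) above Eb lands on the letter B, giving B.

B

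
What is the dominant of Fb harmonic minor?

Cb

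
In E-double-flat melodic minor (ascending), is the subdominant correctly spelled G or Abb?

Each scale degree takes a distinct letter name. Degree 4 of a scale on E must use the letter A.
Abb and G are enharmonically the same pitch, but only Abb uses the letter A, so it is the correct spelling here.

Abb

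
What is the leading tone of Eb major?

D

The Eb major scale runs Eb F G Ab Bb C D.
Degree 7 is D.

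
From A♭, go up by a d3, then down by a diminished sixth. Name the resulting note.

A diminished third up from Ab is Cbb (letter C, 2 semitones up).
A diminished sixth down from Cbb is Eb (letter E, 7 semitones down).

Eb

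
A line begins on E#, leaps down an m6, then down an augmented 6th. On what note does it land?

B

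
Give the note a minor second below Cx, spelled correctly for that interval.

A second below C lands on the letter B.
A minor second spans 1 semitone, so C## moves to pitch class 1. On the letter B that is B##.

B##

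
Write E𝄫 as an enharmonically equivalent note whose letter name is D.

D

Plain D sits at the same pitch as Ebb, so on the letter D the same pitch needs a natural: D.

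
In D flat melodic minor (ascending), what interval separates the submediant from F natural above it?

perfect fifth

The submediant of Db melodic minor (ascending) is Bb.
Bb up to F: letters B→F make it a fifth; 7 semitones makes it perfect.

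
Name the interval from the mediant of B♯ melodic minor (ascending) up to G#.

The mediant of B# melodic minor (ascending) is D#.
D# up to G#: letters D→G make it a fourth; 5 semitones makes it perfect.

perfect fourth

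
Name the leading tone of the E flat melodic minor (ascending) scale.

D

Degree 7 takes the letter 6 steps above E, which is D.
In melodic minor (ascending), degree 7 sits 11 semitones above the tonic. Eb + 11 semitones is pitch class 2, spelled on D as D.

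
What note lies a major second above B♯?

B up a major second is C#, so the target letter is C.
From B#, a major second is 2 semitones up: C##.

C##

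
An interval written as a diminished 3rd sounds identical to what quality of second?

major

A diminished third spans 2 semitones.
A second spanning 2 semitones is major (the major second is 2).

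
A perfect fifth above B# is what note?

F##

B up a perfect fifth is F#, so the target letter is F.
From B#, a perfect fifth is 7 semitones up: F##.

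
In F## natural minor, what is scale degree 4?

B#

Degree 4 takes the letter 3 steps above F, which is B.
In natural minor, degree 4 sits 5 semitones above the tonic. F## + 5 semitones is pitch class 0, spelled on B as B#.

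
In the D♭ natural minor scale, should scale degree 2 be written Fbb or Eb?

Each scale degree takes a distinct letter name. Degree 2 of a scale on D must use the letter E.
Eb and Fbb are enharmonically the same pitch, but only Eb uses the letter E, so it is the correct spelling here.

Eb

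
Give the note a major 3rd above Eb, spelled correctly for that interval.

A third above E lands on the letter G.
A major third spans 4 semitones, so Eb moves to pitch class 7. On the letter G that is G.

G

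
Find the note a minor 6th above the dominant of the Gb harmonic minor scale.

The dominant of Gb harmonic minor is Db.
A minor sixth (8 semitones) above Db lands on the letter B, giving Bbb.

Bbb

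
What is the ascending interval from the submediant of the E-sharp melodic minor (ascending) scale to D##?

The submediant of E# melodic minor (ascending) is C##.
C## up to D##: letters C→D make it a second; 2 semitones makes it major.

major second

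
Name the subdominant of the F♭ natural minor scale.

Bbb

Degree 4 takes the letter 3 steps above F, which is B.
In natural minor, degree 4 sits 5 semitones above the tonic. Fb + 5 semitones is pitch class 9, spelled on B as Bbb.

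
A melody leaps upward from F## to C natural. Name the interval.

Counting letters F–G–A–B–C gives a fifth.
F##→C = 5 semitones, 2 narrower than the perfect fifth (7), so doubly diminished.

doubly diminished fifth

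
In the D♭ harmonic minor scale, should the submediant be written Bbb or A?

Each scale degree takes a distinct letter name. Degree 6 of a scale on D must use the letter B.
Bbb and A are enharmonically the same pitch, but only Bbb uses the letter B, so it is the correct spelling here.

Bbb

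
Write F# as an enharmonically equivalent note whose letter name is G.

F# is pitch class 6. The letter G alone is pitch class 7.
To reach pitch class 6 from G requires an offset of -1 semitone, i.e. flat: Gb.

Gb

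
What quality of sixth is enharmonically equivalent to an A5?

An augmented fifth spans 8 semitones.
A sixth spanning 8 semitones is minor (the major sixth is 9).

minor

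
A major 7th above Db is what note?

C

D up a major seventh is C#, so the target letter is C.
From Db, a major seventh is 11 semitones up: C.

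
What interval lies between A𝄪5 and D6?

The letter names run A→D, a span of 3 letter steps, so the interval is some kind of fourth.
A## to D is 3 semitones. A perfect fourth is 5, so 3 makes it doubly diminished.

doubly diminished fourth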